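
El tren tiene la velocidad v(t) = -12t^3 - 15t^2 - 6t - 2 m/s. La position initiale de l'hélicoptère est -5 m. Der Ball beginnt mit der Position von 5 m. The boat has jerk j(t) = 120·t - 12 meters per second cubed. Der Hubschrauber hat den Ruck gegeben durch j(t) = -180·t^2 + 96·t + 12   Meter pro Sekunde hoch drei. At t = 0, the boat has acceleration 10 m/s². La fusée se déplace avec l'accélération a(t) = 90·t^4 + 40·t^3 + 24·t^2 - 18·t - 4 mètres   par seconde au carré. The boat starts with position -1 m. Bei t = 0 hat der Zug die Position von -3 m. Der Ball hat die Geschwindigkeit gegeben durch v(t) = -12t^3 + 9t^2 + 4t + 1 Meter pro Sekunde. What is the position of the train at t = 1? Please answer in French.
Pour résoudre ceci, nous devons prendre 1 primitive de notre équation de la vitesse v(t) = -12·t^3 - 15·t^2 - 6·t - 2. L'intégrale de la vitesse, avec x(0) = -3, donne la position: x(t) = -3·t^4 - 5·t^3 - 3·t^2 - 2·t - 3. En utilisant x(t) = -3·t^4 - 5·t^3 - 3·t^2 - 2·t - 3 et en substituant t = 1, nous trouvons x = -16.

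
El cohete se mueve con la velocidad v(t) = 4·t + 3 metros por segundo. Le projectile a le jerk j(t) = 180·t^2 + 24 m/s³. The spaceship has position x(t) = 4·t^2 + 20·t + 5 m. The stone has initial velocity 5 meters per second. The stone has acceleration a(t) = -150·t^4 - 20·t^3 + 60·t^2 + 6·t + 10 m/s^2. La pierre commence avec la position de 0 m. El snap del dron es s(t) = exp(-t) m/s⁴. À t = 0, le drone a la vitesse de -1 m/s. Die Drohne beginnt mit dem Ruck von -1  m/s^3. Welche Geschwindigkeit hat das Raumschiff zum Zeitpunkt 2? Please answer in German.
Ausgehend von der Position x(t) = 4·t^2 + 20·t + 5, nehmen wir 1 Ableitung. Durch Ableiten von der Position erhalten wir die Geschwindigkeit: v(t) = 8·t + 20. Aus der Gleichung für die Geschwindigkeit v(t) = 8·t + 20, setzen wir t = 2 ein und erhalten v = 36.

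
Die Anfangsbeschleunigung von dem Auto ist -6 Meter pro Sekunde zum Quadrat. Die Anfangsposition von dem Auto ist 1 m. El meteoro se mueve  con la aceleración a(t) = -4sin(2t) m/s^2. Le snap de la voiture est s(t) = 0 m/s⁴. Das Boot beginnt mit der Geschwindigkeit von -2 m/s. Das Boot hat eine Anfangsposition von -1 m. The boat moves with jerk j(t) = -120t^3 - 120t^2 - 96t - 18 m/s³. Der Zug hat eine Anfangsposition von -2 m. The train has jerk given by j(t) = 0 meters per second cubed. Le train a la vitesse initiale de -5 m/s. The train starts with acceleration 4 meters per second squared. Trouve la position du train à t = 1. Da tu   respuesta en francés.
Nous devons intégrer notre équation du jerk j(t) = 0 3 fois. L'intégrale du jerk, avec a(0) = 4, donne l'accélération: a(t) = 4. En intégrant l'accélération et en utilisant la condition initiale v(0) = -5, nous obtenons v(t) = 4·t - 5. En prenant ∫v(t)dt et en appliquant x(0) = -2, nous trouvons x(t) = 2·t^2 - 5·t - 2. De l'équation de la position x(t) = 2·t^2 - 5·t - 2, nous substituons t = 1 pour obtenir x = -5.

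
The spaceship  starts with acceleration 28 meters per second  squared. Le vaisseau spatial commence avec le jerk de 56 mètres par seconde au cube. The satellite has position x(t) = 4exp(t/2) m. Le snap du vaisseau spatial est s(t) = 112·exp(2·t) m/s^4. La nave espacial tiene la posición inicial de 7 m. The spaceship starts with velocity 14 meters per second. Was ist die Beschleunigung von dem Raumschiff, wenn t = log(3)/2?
Wir müssen die Stammfunktion unserer Gleichung für den Snap s(t) = 112·exp(2·t) 2-mal finden. Mit ∫s(t)dt und Anwendung von j(0) = 56, finden wir j(t) = 56·exp(2·t). Durch Integration von dem Ruck und Verwendung der Anfangsbedingung a(0) = 28, erhalten wir a(t) = 28·exp(2·t). Aus der Gleichung für die Beschleunigung a(t) = 28·exp(2·t), setzen wir t = log(3)/2 ein und erhalten a = 84.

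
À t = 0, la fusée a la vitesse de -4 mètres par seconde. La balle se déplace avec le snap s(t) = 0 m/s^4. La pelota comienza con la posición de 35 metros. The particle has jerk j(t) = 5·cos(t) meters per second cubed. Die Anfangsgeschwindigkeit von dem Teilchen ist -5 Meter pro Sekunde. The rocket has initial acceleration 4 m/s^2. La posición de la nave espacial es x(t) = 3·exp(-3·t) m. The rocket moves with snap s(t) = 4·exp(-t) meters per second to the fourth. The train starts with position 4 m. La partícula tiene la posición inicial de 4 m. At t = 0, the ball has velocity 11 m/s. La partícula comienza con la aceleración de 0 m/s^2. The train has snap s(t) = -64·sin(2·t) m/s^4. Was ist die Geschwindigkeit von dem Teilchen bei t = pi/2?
Wir müssen die Stammfunktion unserer Gleichung für den Ruck j(t) = 5·cos(t) 2-mal finden. Das Integral von dem Ruck, mit a(0) = 0, ergibt die Beschleunigung: a(t) = 5·sin(t). Durch Integration von der Beschleunigung und Verwendung der Anfangsbedingung v(0) = -5, erhalten wir v(t) = -5·cos(t). Wir haben die Geschwindigkeit v(t) = -5·cos(t). Durch Einsetzen von t = pi/2: v(pi/2) = 0.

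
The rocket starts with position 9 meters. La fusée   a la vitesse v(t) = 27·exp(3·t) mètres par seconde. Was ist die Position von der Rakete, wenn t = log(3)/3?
Um dies zu lösen, müssen wir 1 Stammfunktion unserer Gleichung für die Geschwindigkeit v(t) = 27·exp(3·t) finden. Mit ∫v(t)dt und Anwendung von x(0) = 9, finden wir x(t) = 9·exp(3·t). Aus der Gleichung für die Position x(t) = 9·exp(3·t), setzen wir t = log(3)/3 ein und erhalten x = 27.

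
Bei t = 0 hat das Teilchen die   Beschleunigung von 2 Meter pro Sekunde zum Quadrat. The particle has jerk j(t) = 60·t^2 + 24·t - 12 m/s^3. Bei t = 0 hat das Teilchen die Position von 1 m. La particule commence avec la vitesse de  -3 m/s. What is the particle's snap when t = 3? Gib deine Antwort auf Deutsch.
Um dies zu lösen, müssen wir 1 Ableitung unserer Gleichung für den Ruck j(t) = 60·t^2 + 24·t - 12 nehmen. Durch Ableiten von dem Ruck erhalten wir den Snap: s(t) = 120·t + 24. Mit s(t) = 120·t + 24 und Einsetzen von t = 3, finden wir s = 384.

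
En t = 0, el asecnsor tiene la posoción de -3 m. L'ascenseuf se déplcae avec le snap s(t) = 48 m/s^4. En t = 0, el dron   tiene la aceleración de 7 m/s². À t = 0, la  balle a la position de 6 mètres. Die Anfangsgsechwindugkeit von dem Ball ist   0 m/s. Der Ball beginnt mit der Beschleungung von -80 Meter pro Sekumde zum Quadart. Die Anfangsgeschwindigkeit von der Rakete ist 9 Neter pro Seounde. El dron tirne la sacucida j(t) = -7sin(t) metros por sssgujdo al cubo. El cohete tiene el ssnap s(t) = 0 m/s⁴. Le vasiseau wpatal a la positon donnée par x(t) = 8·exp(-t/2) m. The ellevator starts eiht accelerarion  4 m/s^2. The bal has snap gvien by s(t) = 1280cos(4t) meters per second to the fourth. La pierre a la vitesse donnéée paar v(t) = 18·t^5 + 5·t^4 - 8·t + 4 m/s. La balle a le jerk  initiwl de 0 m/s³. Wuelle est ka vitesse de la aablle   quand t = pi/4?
Nous devons intégrer notre équation du snap s(t) = 1280·cos(4·t) 3 fois. La primitive du snap, avec j(0) = 0, donne le jerk: j(t) = 320·sin(4·t). L'intégrale du jerk, avec a(0) = -80, donne l'accélération: a(t) = -80·cos(4·t). En intégrant l'accélération et en utilisant la condition initiale v(0) = 0, nous obtenons v(t) = -20·sin(4·t). De l'équation de la vitesse v(t) = -20·sin(4·t), nous substituons t = pi/4 pour obtenir v = 0.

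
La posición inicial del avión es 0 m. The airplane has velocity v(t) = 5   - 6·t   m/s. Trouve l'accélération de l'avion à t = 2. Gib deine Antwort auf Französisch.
Nous devons dériver notre équation de la vitesse v(t) = 5 - 6·t 1 fois. En prenant d/dt de v(t), nous trouvons a(t) = -6. Nous avons l'accélération a(t) = -6. En substituant t = 2: a(2) = -6.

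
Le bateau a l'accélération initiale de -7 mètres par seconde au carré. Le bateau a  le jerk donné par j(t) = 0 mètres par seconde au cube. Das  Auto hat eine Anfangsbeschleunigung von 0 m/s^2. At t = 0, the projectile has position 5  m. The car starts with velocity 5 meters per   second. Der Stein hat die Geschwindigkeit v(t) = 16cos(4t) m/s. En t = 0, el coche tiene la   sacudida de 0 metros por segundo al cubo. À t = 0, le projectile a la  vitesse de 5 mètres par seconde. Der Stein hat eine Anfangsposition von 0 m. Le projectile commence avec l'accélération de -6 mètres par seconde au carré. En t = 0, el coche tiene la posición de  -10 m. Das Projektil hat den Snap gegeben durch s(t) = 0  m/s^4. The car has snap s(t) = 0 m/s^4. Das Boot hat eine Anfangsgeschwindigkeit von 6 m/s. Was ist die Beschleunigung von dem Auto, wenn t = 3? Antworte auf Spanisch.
Partiendo del snap s(t) = 0, tomamos 2 integrales. Tomando ∫s(t)dt y aplicando j(0) = 0, encontramos j(t) = 0. La antiderivada de la sacudida, con a(0) = 0, da la aceleración: a(t) = 0. De la ecuación de la aceleración a(t) = 0, sustituimos t = 3 para obtener a = 0.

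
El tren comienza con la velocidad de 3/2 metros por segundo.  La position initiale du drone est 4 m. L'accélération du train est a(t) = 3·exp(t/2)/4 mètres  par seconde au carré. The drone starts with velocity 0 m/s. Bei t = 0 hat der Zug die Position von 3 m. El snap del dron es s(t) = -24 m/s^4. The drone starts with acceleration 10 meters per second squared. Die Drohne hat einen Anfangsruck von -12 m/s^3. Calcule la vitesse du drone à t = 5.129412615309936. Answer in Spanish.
Necesitamos integrar nuestra ecuación del snap s(t) = -24 3 veces. Tomando ∫s(t)dt y aplicando j(0) = -12, encontramos j(t) = -24·t - 12. La antiderivada de la sacudida es la aceleración. Usando a(0) = 10, obtenemos a(t) = -12·t^2 - 12·t + 10. La integral de la aceleración es la velocidad. Usando v(0) = 0, obtenemos v(t) = 2·t·(-2·t^2 - 3·t + 5). Usando v(t) = 2·t·(-2·t^2 - 3·t + 5) y sustituyendo t = 5.129412615309936, encontramos v = -646.408428024374.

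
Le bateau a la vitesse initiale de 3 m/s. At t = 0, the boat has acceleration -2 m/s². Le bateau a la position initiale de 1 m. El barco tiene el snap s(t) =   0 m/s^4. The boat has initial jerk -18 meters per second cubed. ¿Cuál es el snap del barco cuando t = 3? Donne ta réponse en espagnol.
Tenemos el snap s(t) = 0. Sustituyendo t = 3: s(3) = 0.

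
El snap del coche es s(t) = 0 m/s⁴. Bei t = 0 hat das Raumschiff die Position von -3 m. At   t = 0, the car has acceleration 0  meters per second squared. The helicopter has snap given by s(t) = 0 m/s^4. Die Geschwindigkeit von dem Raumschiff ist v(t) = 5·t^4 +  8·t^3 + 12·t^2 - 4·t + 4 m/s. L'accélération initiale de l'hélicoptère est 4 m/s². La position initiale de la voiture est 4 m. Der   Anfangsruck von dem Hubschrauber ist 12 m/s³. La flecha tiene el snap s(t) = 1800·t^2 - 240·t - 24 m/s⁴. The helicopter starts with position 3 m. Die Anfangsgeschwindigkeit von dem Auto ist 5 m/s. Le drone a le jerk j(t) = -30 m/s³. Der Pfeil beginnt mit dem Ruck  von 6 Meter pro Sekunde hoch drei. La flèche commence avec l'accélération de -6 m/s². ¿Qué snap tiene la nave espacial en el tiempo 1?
Debemos derivar nuestra ecuación de la velocidad v(t) = 5·t^4 + 8·t^3 + 12·t^2 - 4·t + 4 3 veces. Tomando d/dt de v(t), encontramos a(t) = 20·t^3 + 24·t^2 + 24·t - 4. Tomando d/dt de a(t), encontramos j(t) = 60·t^2 + 48·t + 24. Derivando la sacudida, obtenemos el snap: s(t) = 120·t + 48. De la ecuación del snap s(t) = 120·t + 48, sustituimos t = 1 para obtener s = 168.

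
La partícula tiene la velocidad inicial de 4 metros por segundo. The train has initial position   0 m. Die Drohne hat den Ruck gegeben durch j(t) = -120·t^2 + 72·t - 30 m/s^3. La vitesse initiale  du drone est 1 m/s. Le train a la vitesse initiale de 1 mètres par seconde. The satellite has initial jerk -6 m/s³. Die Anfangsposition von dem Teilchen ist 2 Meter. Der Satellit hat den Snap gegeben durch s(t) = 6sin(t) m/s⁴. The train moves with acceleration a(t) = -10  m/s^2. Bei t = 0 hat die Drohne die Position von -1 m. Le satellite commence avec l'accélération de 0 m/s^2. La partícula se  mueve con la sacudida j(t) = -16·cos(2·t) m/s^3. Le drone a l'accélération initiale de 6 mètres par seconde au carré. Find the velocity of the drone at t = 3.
To solve this, we need to take 2 integrals of our jerk equation j(t) = -120·t^2 + 72·t - 30. The integral of jerk is acceleration. Using a(0) = 6, we get a(t) = -40·t^3 + 36·t^2 - 30·t + 6. Finding the integral of a(t) and using v(0) = 1: v(t) = -10·t^4 + 12·t^3 - 15·t^2 + 6·t + 1. Using v(t) = -10·t^4 + 12·t^3 - 15·t^2 + 6·t + 1 and substituting t = 3, we find v = -602.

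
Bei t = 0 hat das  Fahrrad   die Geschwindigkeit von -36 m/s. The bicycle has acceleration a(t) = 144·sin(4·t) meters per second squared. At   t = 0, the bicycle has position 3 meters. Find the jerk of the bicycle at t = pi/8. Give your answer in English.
Starting from acceleration a(t) = 144·sin(4·t), we take 1 derivative. Taking d/dt of a(t), we find j(t) = 576·cos(4·t). From the given jerk equation j(t) = 576·cos(4·t), we substitute t = pi/8 to get j = 0.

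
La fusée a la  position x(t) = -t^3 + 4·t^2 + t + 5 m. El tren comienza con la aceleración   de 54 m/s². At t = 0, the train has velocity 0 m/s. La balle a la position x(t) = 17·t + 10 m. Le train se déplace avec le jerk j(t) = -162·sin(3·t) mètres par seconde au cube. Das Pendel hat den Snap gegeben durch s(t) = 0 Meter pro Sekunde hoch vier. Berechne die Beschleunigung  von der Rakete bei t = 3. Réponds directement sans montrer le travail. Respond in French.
À t = 3, a = -10.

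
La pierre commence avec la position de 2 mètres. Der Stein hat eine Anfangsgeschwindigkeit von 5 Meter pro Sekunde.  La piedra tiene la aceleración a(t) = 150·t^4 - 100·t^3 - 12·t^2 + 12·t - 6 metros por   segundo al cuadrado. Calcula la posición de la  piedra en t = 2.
Partiendo de la aceleración a(t) = 150·t^4 - 100·t^3 - 12·t^2 + 12·t - 6, tomamos 2 integrales. La integral de la aceleración, con v(0) = 5, da la velocidad: v(t) = 30·t^5 - 25·t^4 - 4·t^3 + 6·t^2 - 6·t + 5. La integral de la velocidad es la posición. Usando x(0) = 2, obtenemos x(t) = 5·t^6 - 5·t^5 - t^4 + 2·t^3 - 3·t^2 + 5·t + 2. Tenemos la posición x(t) = 5·t^6 - 5·t^5 - t^4 + 2·t^3 - 3·t^2 + 5·t + 2. Sustituyendo t = 2: x(2) = 160.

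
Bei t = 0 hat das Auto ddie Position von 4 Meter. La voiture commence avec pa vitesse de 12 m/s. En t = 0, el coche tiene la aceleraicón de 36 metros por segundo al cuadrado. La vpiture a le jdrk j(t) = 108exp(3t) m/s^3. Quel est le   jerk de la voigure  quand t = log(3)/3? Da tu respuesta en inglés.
From the given jerk equation j(t) = 108·exp(3·t), we substitute t = log(3)/3 to get j = 324.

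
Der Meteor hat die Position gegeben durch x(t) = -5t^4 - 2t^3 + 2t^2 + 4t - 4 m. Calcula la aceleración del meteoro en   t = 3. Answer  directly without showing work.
La aceleración en t = 3 es a = -572.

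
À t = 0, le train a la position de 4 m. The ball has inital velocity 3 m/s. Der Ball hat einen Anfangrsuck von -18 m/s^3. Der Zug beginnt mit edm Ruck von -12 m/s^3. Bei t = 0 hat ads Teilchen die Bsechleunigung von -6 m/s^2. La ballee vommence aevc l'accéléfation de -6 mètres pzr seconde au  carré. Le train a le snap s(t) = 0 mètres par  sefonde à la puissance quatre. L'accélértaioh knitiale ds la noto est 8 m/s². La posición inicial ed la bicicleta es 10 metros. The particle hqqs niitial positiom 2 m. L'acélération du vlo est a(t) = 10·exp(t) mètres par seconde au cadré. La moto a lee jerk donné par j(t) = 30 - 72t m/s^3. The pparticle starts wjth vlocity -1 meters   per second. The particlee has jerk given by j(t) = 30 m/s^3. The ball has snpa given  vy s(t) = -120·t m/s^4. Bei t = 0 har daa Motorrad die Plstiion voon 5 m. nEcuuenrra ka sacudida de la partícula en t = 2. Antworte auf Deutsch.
Aus der Gleichung für den Ruck j(t) = 30, setzen wir t = 2 ein und erhalten j = 30.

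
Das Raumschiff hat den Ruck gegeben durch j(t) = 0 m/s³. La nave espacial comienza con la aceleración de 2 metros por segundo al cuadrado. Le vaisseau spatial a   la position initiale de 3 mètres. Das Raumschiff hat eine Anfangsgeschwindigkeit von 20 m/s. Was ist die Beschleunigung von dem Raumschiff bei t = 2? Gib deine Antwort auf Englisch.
Starting from jerk j(t) = 0, we take 1 antiderivative. The antiderivative of jerk is acceleration. Using a(0) = 2, we get a(t) = 2. Using a(t) = 2 and substituting t = 2, we find a = 2.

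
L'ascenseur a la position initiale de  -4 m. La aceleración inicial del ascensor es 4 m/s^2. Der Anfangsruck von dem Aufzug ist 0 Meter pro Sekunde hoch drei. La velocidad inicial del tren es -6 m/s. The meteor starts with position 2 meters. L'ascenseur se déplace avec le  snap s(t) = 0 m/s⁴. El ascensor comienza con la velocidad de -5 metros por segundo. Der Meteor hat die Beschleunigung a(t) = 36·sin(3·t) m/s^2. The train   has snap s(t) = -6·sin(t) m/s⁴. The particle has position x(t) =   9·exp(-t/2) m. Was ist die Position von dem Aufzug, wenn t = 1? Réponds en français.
Pour résoudre ceci, nous devons prendre 4 intégrales de notre équation du snap s(t) = 0. En prenant ∫s(t)dt et en appliquant j(0) = 0, nous trouvons j(t) = 0. L'intégrale du jerk est l'accélération. En utilisant a(0) = 4, nous obtenons a(t) = 4. En intégrant l'accélération et en utilisant la condition initiale v(0) = -5, nous obtenons v(t) = 4·t - 5. L'intégrale de la vitesse, avec x(0) = -4, donne la position: x(t) = 2·t^2 - 5·t - 4. Nous avons la position x(t) = 2·t^2 - 5·t - 4. En substituant t = 1: x(1) = -7.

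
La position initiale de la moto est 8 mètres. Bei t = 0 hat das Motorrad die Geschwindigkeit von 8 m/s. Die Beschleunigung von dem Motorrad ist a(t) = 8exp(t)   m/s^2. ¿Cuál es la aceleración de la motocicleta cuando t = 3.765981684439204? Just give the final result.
La respuesta es 345.648798428591.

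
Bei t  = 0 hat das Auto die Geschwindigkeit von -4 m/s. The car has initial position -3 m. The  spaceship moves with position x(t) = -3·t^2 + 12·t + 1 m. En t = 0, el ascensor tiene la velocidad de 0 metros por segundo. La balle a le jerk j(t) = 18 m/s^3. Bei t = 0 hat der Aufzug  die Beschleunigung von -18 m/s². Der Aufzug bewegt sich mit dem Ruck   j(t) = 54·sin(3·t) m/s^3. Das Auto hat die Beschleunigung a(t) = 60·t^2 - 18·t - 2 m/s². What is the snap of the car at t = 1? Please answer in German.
Um dies zu lösen, müssen wir 2 Ableitungen unserer Gleichung für die Beschleunigung a(t) = 60·t^2 - 18·t - 2 nehmen. Mit d/dt von a(t) finden wir j(t) = 120·t - 18. Durch Ableiten von dem Ruck erhalten wir den Snap: s(t) = 120. Aus der Gleichung für den Snap s(t) = 120, setzen wir t = 1 ein und erhalten s = 120.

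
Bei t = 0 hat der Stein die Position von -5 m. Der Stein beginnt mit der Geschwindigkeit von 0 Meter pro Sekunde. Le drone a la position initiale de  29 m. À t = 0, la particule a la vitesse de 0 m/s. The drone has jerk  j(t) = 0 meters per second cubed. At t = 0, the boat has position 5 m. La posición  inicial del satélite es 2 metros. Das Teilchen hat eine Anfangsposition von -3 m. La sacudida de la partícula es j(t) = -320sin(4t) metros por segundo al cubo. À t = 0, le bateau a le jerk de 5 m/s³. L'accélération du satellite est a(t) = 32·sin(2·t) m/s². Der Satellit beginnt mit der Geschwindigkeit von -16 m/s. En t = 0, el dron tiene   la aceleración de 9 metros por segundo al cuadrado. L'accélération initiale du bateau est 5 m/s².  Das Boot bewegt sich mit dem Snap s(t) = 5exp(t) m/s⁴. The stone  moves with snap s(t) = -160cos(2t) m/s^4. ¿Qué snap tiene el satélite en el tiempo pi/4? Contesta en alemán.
Ausgehend von der Beschleunigung a(t) = 32·sin(2·t), nehmen wir 2 Ableitungen. Durch Ableiten von der Beschleunigung erhalten wir den Ruck: j(t) = 64·cos(2·t). Die Ableitung von dem Ruck ergibt den Snap: s(t) = -128·sin(2·t). Mit s(t) = -128·sin(2·t) und Einsetzen von t = pi/4, finden wir s = -128.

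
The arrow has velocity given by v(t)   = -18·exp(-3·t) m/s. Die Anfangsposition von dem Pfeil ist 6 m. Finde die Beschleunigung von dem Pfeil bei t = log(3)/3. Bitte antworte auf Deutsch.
Um dies zu lösen, müssen wir 1 Ableitung unserer Gleichung für die Geschwindigkeit v(t) = -18·exp(-3·t) nehmen. Durch Ableiten von der Geschwindigkeit erhalten wir die Beschleunigung: a(t) = 54·exp(-3·t). Mit a(t) = 54·exp(-3·t) und Einsetzen von t = log(3)/3, finden wir a = 18.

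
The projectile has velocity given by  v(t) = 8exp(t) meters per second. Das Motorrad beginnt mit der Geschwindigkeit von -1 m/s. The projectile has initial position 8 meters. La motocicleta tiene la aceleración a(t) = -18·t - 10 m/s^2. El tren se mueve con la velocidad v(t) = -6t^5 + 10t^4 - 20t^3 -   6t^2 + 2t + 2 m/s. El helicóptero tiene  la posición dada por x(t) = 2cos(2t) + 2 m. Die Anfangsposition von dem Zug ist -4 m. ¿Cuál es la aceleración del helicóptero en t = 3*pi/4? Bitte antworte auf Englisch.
To solve this, we need to take 2 derivatives of our position equation x(t) = 2·cos(2·t) + 2. Differentiating position, we get velocity: v(t) = -4·sin(2·t). The derivative of velocity gives acceleration: a(t) = -8·cos(2·t). From the given acceleration equation a(t) = -8·cos(2·t), we substitute t = 3*pi/4 to get a = 0.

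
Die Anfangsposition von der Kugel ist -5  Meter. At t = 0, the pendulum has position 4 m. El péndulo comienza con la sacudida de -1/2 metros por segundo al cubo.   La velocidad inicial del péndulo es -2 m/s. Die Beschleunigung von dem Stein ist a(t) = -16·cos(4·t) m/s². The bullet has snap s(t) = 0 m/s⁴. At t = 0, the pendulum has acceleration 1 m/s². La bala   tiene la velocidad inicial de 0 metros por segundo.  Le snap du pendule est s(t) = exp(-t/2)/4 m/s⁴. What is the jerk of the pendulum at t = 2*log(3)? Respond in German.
Wir müssen unsere Gleichung für den Snap s(t) = exp(-t/2)/4 1-mal integrieren. Mit ∫s(t)dt und Anwendung von j(0) = -1/2, finden wir j(t) = -exp(-t/2)/2. Mit j(t) = -exp(-t/2)/2 und Einsetzen von t = 2*log(3), finden wir j = -1/6.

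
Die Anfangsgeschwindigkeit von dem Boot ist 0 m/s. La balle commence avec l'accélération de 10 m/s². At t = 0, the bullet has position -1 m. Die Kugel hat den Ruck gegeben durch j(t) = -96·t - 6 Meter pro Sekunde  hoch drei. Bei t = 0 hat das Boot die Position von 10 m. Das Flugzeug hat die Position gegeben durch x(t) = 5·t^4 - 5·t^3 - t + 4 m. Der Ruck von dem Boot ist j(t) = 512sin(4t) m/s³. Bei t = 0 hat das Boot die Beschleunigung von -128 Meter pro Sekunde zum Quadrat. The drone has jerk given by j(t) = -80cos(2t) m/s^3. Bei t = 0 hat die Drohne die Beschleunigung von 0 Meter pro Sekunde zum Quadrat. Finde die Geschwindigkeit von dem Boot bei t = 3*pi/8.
Ausgehend von dem Ruck j(t) = 512·sin(4·t), nehmen wir 2 Stammfunktionen. Das Integral von dem Ruck ist die Beschleunigung. Mit a(0) = -128 erhalten wir a(t) = -128·cos(4·t). Mit ∫a(t)dt und Anwendung von v(0) = 0, finden wir v(t) = -32·sin(4·t). Wir haben die Geschwindigkeit v(t) = -32·sin(4·t). Durch Einsetzen von t = 3*pi/8: v(3*pi/8) = 32.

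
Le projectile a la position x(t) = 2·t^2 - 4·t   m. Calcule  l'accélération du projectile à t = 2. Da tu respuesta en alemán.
Wir müssen unsere Gleichung für die Position x(t) = 2·t^2 - 4·t 2-mal ableiten. Mit d/dt von x(t) finden wir v(t) = 4·t - 4. Durch Ableiten von der Geschwindigkeit erhalten wir die Beschleunigung: a(t) = 4. Wir haben die Beschleunigung a(t) = 4. Durch Einsetzen von t = 2: a(2) = 4.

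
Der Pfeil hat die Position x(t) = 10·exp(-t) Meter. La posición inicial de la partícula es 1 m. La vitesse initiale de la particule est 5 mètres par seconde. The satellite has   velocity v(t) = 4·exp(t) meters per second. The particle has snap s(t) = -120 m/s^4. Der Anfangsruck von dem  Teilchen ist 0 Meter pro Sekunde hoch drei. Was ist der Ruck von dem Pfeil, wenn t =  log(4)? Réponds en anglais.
To solve this, we need to take 3 derivatives of our position equation x(t) = 10·exp(-t). Differentiating position, we get velocity: v(t) = -10·exp(-t). Differentiating velocity, we get acceleration: a(t) = 10·exp(-t). Taking d/dt of a(t), we find j(t) = -10·exp(-t). Using j(t) = -10·exp(-t) and substituting t = log(4), we find j = -5/2.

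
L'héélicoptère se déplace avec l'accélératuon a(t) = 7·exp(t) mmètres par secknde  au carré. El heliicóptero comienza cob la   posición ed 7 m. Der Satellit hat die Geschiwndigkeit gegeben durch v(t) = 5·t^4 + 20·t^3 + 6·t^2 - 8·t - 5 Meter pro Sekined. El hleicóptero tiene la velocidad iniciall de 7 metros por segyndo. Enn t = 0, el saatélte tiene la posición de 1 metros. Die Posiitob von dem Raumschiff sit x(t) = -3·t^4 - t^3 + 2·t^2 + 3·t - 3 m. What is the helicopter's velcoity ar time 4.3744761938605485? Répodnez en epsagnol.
Partiendo de la aceleración a(t) = 7·exp(t), tomamos 1 antiderivada. La antiderivada de la aceleración es la velocidad. Usando v(0) = 7, obtenemos v(t) = 7·exp(t). Tenemos la velocidad v(t) = 7·exp(t). Sustituyendo t = 4.3744761938605485: v(4.3744761938605485) = 555.787675609269.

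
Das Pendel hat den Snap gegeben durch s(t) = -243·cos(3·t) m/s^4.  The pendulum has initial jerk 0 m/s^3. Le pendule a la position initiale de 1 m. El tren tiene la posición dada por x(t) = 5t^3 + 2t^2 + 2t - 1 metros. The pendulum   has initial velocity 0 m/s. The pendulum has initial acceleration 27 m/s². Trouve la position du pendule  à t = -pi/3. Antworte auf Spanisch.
Debemos encontrar la antiderivada de nuestra ecuación del snap s(t) = -243·cos(3·t) 4 veces. Tomando ∫s(t)dt y aplicando j(0) = 0, encontramos j(t) = -81·sin(3·t). Integrando la sacudida y usando la condición inicial a(0) = 27, obtenemos a(t) = 27·cos(3·t). Tomando ∫a(t)dt y aplicando v(0) = 0, encontramos v(t) = 9·sin(3·t). Integrando la velocidad y usando la condición inicial x(0) = 1, obtenemos x(t) = 4 - 3·cos(3·t). De la ecuación de la posición x(t) = 4 - 3·cos(3·t), sustituimos t = -pi/3 para obtener x = 7.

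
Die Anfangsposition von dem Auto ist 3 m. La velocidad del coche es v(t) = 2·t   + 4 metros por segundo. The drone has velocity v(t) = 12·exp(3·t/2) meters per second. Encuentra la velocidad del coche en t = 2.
Tenemos la velocidad v(t) = 2·t + 4. Sustituyendo t = 2: v(2) = 8.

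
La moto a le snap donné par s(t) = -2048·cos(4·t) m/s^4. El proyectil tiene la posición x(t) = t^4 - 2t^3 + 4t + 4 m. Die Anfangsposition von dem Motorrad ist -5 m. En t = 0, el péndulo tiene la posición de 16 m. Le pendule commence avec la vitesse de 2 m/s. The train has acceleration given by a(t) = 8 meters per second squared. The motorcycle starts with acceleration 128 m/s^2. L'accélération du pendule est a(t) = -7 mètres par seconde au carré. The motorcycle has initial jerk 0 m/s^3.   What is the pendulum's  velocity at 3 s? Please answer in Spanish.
Para resolver esto, necesitamos tomar 1 integral de nuestra ecuación de la aceleración a(t) = -7. Tomando ∫a(t)dt y aplicando v(0) = 2, encontramos v(t) = 2 - 7·t. Usando v(t) = 2 - 7·t y sustituyendo t = 3, encontramos v = -19.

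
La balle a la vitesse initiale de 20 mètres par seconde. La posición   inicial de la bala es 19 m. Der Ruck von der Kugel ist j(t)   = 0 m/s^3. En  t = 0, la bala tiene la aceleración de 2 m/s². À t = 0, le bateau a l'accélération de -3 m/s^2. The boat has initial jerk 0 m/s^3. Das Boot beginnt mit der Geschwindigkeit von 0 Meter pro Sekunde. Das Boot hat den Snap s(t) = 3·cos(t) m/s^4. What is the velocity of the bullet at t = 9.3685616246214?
Starting from jerk j(t) = 0, we take 2 antiderivatives. The antiderivative of jerk is acceleration. Using a(0) = 2, we get a(t) = 2. The antiderivative of acceleration, with v(0) = 20, gives velocity: v(t) = 2·t + 20. Using v(t) = 2·t + 20 and substituting t = 9.3685616246214, we find v = 38.7371232492428.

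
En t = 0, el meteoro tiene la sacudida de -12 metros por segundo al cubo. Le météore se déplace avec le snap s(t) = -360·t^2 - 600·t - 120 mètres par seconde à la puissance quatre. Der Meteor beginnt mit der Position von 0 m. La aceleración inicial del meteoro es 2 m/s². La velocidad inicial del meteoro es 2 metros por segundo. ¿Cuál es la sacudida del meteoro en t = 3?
Necesitamos integrar nuestra ecuación del snap s(t) = -360·t^2 - 600·t - 120 1 vez. La integral del snap es la sacudida. Usando j(0) = -12, obtenemos j(t) = -120·t^3 - 300·t^2 - 120·t - 12. Usando j(t) = -120·t^3 - 300·t^2 - 120·t - 12 y sustituyendo t = 3, encontramos j = -6312.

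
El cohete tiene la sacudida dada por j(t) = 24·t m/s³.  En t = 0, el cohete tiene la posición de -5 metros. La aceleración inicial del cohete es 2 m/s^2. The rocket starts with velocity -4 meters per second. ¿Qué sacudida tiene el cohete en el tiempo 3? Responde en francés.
Nous avons le jerk j(t) = 24·t. En substituant t = 3: j(3) = 72.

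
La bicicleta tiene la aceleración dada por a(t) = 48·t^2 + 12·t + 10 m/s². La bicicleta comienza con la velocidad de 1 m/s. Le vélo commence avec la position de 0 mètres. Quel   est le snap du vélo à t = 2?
Pour résoudre ceci, nous devons prendre 2 dérivées de notre équation de l'accélération a(t) = 48·t^2 + 12·t + 10. La dérivée de l'accélération donne le jerk: j(t) = 96·t + 12. La dérivée du jerk donne le snap: s(t) = 96. En utilisant s(t) = 96 et en substituant t = 2, nous trouvons s = 96.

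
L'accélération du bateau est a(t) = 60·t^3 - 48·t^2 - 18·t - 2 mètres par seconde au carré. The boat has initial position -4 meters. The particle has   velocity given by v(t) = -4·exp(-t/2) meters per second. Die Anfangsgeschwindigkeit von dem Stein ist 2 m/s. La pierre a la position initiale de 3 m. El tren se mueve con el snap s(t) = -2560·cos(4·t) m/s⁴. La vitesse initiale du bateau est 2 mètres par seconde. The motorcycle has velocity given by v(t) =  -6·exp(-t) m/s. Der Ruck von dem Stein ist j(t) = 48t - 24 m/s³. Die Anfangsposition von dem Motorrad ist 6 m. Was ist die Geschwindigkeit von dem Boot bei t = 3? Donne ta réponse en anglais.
To find the answer, we compute 1 integral of a(t) = 60·t^3 - 48·t^2 - 18·t - 2. Taking ∫a(t)dt and applying v(0) = 2, we find v(t) = 15·t^4 - 16·t^3 - 9·t^2 - 2·t + 2. From the given velocity equation v(t) = 15·t^4 - 16·t^3 - 9·t^2 - 2·t + 2, we substitute t = 3 to get v = 698.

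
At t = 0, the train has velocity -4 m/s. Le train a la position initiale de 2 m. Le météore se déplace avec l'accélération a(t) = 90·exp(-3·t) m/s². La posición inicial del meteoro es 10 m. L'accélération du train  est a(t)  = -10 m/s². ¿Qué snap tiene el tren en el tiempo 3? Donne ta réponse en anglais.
We must differentiate our acceleration equation a(t) = -10 2 times. Differentiating acceleration, we get jerk: j(t) = 0. The derivative of jerk gives snap: s(t) = 0. From the given snap equation s(t) = 0, we substitute t = 3 to get s = 0.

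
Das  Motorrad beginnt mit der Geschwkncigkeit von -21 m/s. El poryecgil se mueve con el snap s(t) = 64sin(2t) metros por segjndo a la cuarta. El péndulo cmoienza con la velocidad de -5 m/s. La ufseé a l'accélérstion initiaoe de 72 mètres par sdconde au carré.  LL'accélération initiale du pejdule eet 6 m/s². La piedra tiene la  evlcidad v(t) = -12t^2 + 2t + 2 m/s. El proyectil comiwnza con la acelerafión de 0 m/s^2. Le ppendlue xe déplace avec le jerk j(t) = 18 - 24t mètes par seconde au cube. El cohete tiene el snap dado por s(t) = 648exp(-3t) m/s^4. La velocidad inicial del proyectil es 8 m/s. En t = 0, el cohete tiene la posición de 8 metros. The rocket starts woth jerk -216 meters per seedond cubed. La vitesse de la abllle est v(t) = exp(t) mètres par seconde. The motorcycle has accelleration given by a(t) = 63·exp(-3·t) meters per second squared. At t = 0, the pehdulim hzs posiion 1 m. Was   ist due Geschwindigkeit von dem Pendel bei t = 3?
Um dies zu lösen, müssen wir 2 Stammfunktionen unserer Gleichung für den Ruck j(t) = 18 - 24·t finden. Das Integral von dem Ruck ist die Beschleunigung. Mit a(0) = 6 erhalten wir a(t) = -12·t^2 + 18·t + 6. Das Integral von der Beschleunigung, mit v(0) = -5, ergibt die Geschwindigkeit: v(t) = -4·t^3 + 9·t^2 + 6·t - 5. Wir haben die Geschwindigkeit v(t) = -4·t^3 + 9·t^2 + 6·t - 5. Durch Einsetzen von t = 3: v(3) = -14.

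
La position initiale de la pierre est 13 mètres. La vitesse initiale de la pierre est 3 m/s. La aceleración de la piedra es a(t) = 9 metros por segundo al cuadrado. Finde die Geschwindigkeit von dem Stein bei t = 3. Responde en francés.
En partant de l'accélération a(t) = 9, nous prenons 1 primitive. En intégrant l'accélération et en utilisant la condition initiale v(0) = 3, nous obtenons v(t) = 9·t + 3. De l'équation de la vitesse v(t) = 9·t + 3, nous substituons t = 3 pour obtenir v = 30.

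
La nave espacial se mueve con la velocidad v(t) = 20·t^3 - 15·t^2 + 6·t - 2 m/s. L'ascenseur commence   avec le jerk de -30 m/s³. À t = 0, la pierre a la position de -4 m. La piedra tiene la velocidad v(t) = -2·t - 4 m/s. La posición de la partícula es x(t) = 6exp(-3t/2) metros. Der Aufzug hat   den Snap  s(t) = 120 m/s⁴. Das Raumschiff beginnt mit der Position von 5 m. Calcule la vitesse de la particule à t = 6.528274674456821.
Nous devons dériver notre équation de la position x(t) = 6·exp(-3·t/2) 1 fois. En prenant d/dt de x(t), nous trouvons v(t) = -9·exp(-3·t/2). Nous avons la vitesse v(t) = -9·exp(-3·t/2). En substituant t = 6.528274674456821: v(6.528274674456821) = -0.000502865693552139.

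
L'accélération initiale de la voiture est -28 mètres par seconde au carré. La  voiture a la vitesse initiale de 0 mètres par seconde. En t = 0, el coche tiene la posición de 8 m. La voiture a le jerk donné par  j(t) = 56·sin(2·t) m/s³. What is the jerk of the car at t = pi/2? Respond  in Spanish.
De la ecuación de la sacudida j(t) = 56·sin(2·t), sustituimos t = pi/2 para obtener j = 0.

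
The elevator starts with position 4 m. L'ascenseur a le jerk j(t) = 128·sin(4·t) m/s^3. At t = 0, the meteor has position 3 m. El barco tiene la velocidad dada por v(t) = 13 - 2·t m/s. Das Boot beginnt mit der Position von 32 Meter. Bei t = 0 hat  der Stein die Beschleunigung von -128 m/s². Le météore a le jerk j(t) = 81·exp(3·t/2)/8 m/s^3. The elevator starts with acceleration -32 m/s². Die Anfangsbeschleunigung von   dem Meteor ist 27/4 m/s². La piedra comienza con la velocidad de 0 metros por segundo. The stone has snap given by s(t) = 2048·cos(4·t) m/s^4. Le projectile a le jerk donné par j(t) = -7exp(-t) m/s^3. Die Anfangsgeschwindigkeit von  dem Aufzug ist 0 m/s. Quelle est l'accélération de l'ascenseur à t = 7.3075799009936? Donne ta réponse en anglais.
We need to integrate our jerk equation j(t) = 128·sin(4·t) 1 time. Taking ∫j(t)dt and applying a(0) = -32, we find a(t) = -32·cos(4·t). Using a(t) = -32·cos(4·t) and substituting t = 7.3075799009936, we find a = 18.4577222155693.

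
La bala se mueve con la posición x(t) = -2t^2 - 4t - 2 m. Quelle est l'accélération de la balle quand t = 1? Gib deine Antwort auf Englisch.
Starting from position x(t) = -2·t^2 - 4·t - 2, we take 2 derivatives. Taking d/dt of x(t), we find v(t) = -4·t - 4. The derivative of velocity gives acceleration: a(t) = -4. Using a(t) = -4 and substituting t = 1, we find a = -4.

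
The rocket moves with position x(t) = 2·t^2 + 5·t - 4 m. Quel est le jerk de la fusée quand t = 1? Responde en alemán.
Wir müssen unsere Gleichung für die Position x(t) = 2·t^2 + 5·t - 4 3-mal ableiten. Durch Ableiten von der Position erhalten wir die Geschwindigkeit: v(t) = 4·t + 5. Mit d/dt von v(t) finden wir a(t) = 4. Mit d/dt von a(t) finden wir j(t) = 0. Aus der Gleichung für den Ruck j(t) = 0, setzen wir t = 1 ein und erhalten j = 0.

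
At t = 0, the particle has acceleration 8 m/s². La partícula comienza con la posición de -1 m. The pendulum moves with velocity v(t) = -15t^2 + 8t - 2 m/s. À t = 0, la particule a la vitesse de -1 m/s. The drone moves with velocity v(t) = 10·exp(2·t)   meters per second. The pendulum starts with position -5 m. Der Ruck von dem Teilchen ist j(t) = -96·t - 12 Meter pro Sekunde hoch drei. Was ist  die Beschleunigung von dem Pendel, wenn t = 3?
Ausgehend von der Geschwindigkeit v(t) = -15·t^2 + 8·t - 2, nehmen wir 1 Ableitung. Mit d/dt von v(t) finden wir a(t) = 8 - 30·t. Mit a(t) = 8 - 30·t und Einsetzen von t = 3, finden wir a = -82.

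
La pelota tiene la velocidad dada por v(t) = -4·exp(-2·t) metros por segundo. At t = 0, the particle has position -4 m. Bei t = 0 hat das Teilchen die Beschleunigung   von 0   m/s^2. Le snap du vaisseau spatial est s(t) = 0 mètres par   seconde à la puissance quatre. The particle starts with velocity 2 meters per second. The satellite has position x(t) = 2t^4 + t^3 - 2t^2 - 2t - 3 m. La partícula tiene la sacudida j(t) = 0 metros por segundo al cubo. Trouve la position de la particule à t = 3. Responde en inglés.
To find the answer, we compute 3 antiderivatives of j(t) = 0. Taking ∫j(t)dt and applying a(0) = 0, we find a(t) = 0. The integral of acceleration, with v(0) = 2, gives velocity: v(t) = 2. Taking ∫v(t)dt and applying x(0) = -4, we find x(t) = 2·t - 4. We have position x(t) = 2·t - 4. Substituting t = 3: x(3) = 2.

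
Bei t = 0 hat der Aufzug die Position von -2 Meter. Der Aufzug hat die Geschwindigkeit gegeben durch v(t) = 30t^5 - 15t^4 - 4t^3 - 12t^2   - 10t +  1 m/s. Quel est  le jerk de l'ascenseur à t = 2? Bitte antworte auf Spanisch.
Para resolver esto, necesitamos tomar 2 derivadas de nuestra ecuación de la velocidad v(t) = 30·t^5 - 15·t^4 - 4·t^3 - 12·t^2 - 10·t + 1. La derivada de la velocidad da la aceleración: a(t) = 150·t^4 - 60·t^3 - 12·t^2 - 24·t - 10. La derivada de la aceleración da la sacudida: j(t) = 600·t^3 - 180·t^2 - 24·t - 24. Usando j(t) = 600·t^3 - 180·t^2 - 24·t - 24 y sustituyendo t = 2, encontramos j = 4008.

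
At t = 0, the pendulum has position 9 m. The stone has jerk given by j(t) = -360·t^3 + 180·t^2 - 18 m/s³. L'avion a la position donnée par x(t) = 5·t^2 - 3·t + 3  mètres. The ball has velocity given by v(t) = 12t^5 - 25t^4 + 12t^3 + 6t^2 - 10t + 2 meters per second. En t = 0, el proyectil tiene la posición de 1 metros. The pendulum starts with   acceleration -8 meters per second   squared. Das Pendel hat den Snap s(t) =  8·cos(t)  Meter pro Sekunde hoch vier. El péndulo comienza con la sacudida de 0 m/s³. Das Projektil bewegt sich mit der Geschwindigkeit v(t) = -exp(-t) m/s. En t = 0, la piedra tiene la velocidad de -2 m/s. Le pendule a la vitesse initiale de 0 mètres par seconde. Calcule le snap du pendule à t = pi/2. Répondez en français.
En utilisant s(t) = 8·cos(t) et en substituant t = pi/2, nous trouvons s = 0.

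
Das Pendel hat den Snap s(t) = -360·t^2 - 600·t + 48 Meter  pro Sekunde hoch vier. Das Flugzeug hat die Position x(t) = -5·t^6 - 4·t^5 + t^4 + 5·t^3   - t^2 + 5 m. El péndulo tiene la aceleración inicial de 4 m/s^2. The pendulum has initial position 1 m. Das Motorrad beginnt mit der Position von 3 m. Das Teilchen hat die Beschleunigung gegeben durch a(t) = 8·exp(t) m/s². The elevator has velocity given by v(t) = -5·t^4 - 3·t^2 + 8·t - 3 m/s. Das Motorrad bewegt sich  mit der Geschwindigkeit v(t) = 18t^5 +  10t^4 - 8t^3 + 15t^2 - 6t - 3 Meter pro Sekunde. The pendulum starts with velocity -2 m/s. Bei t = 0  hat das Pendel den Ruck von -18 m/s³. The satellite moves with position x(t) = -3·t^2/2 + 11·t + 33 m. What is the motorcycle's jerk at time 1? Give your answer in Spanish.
Para resolver esto, necesitamos tomar 2 derivadas de nuestra ecuación de la velocidad v(t) = 18·t^5 + 10·t^4 - 8·t^3 + 15·t^2 - 6·t - 3. Tomando d/dt de v(t), encontramos a(t) = 90·t^4 + 40·t^3 - 24·t^2 + 30·t - 6. La derivada de la aceleración da la sacudida: j(t) = 360·t^3 + 120·t^2 - 48·t + 30. Tenemos la sacudida j(t) = 360·t^3 + 120·t^2 - 48·t + 30. Sustituyendo t = 1: j(1) = 462.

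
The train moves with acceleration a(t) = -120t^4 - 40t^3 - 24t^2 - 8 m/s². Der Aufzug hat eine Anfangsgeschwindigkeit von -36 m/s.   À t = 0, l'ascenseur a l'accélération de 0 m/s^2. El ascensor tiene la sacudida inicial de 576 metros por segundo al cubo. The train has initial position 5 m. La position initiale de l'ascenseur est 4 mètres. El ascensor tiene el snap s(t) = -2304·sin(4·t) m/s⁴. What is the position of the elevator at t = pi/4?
We need to integrate our snap equation s(t) = -2304·sin(4·t) 4 times. The integral of snap is jerk. Using j(0) = 576, we get j(t) = 576·cos(4·t). The antiderivative of jerk is acceleration. Using a(0) = 0, we get a(t) = 144·sin(4·t). The antiderivative of acceleration, with v(0) = -36, gives velocity: v(t) = -36·cos(4·t). Integrating velocity and using the initial condition x(0) = 4, we get x(t) = 4 - 9·sin(4·t). We have position x(t) = 4 - 9·sin(4·t). Substituting t = pi/4: x(pi/4) = 4.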